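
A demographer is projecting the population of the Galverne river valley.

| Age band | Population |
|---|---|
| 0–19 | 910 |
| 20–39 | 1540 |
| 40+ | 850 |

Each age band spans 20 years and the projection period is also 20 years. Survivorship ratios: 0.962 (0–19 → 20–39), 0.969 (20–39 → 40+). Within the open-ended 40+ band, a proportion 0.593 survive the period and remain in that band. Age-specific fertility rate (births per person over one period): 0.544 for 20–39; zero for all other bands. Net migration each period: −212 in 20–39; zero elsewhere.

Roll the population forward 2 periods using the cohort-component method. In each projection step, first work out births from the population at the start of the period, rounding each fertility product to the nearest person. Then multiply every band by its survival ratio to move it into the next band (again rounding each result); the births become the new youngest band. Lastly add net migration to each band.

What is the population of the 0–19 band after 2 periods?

After projecting period 1:
Births: 1540 × 0.544 = 838
20–39: 910 × 0.962 = 875
40+: 1540 × 0.969 + 850 × 0.593 = 1492 + 504 = 1996
Net migration: 20–39 − 212 → 663
Population now: 0–19=838, 20–39=663, 40+=1996
After projecting period 2:
Births: 663 × 0.544 = 361
20–39: 838 × 0.962 = 806
40+: 663 × 0.969 + 1996 × 0.593 = 642 + 1184 = 1826
Net migration: 20–39 − 212 → 594
Population now: 0–19=361, 20–39=594, 40+=1826

361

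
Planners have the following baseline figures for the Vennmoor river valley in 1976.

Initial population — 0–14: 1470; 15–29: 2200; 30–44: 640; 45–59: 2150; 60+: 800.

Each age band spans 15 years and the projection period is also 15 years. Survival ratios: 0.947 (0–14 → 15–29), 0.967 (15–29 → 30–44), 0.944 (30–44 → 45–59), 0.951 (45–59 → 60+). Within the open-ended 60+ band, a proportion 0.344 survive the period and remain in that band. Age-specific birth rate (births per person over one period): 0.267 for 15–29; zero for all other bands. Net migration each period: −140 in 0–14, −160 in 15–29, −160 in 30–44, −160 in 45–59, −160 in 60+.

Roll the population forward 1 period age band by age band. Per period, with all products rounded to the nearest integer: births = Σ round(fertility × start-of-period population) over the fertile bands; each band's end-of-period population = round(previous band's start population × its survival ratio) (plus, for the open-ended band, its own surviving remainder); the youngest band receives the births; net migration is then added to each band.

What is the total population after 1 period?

6250

Period 1:
Births: 2200 × 0.267 = 587
15–29: 1470 × 0.947 = 1392
30–44: 2200 × 0.967 = 2127
45–59: 640 × 0.944 = 604
60+: 2150 × 0.951 + 800 × 0.344 = 2045 + 275 = 2320
Net migration: 0–14 − 140 → 447; 15–29 − 160 → 1232; 30–44 − 160 → 1967; 45–59 − 160 → 444; 60+ − 160 → 2160
Population now: 0–14=447, 15–29=1232, 30–44=1967, 45–59=444, 60+=2160
Total after period 1: 447 + 1232 + 1967 + 444 + 2160 = 6250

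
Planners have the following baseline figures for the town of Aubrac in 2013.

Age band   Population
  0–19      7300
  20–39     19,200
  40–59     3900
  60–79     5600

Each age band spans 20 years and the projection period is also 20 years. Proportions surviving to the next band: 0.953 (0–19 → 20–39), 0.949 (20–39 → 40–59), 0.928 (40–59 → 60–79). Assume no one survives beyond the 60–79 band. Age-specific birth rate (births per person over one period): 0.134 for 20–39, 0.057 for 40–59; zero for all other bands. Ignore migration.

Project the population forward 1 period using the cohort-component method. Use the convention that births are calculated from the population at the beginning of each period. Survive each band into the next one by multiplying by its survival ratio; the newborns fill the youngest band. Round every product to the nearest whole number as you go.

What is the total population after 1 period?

Let band 1 be 0–19 through band 4 = 60–79.
Period 1:
Births: 19200 * 0.134 = 2573  |  3900 * 0.057 = 222 → 2795
Band 2: 7300 * 0.953 = 6957
Band 3: 19200 * 0.949 = 18221
Band 4: 3900 * 0.928 = 3619
Population now: 0–19=2795, 20–39=6957, 40–59=18221, 60–79=3619
Total after period 1: 2795 + 6957 + 18221 + 3619 = 31592

31592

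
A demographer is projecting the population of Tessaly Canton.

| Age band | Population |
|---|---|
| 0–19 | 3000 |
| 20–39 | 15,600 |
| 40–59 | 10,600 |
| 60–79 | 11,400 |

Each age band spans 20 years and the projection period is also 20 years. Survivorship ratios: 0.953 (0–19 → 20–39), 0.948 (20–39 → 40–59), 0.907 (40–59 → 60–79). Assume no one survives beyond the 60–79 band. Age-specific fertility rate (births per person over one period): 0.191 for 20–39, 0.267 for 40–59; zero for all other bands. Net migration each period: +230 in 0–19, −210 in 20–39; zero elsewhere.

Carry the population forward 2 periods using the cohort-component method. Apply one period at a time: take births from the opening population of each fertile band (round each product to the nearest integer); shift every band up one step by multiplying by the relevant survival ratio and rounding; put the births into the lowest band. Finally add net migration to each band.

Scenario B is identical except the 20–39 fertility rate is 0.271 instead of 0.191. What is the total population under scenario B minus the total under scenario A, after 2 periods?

1401

(Groups numbered youngest = 1 to oldest = 4.)
Period 1:
Births: 15600 * 0.191 = 2980, 10600 * 0.267 = 2830 ⇒ total 5810
Group 2: 3000 * 0.953 = 2859
Group 3: 15600 * 0.948 = 14789
Group 4: 10600 * 0.907 = 9614
Net migration: Group 1 + 230 → 6040; Group 2 − 210 → 2649
→ [6040, 2649, 14789, 9614]
Period 2:
Births: 2649 * 0.191 = 506, 14789 * 0.267 = 3949 ⇒ total 4455
Group 2: 6040 * 0.953 = 5756
Group 3: 2649 * 0.948 = 2511
Group 4: 14789 * 0.907 = 13414
Net migration: Group 1 + 230 → 4685; Group 2 − 210 → 5546
→ [4685, 5546, 2511, 13414]
Scenario A total after 2 periods: 26156
Scenario B projection —
Period 1:
Births: 15600 * 0.271 = 4228, 10600 * 0.267 = 2830 ⇒ total 7058
Group 2: 3000 * 0.953 = 2859
Group 3: 15600 * 0.948 = 14789
Group 4: 10600 * 0.907 = 9614
Net migration: Group 1 + 230 → 7288; Group 2 − 210 → 2649
→ [7288, 2649, 14789, 9614]
Period 2:
Births: 2649 * 0.271 = 718, 14789 * 0.267 = 3949 ⇒ total 4667
Group 2: 7288 * 0.953 = 6945
Group 3: 2649 * 0.948 = 2511
Group 4: 14789 * 0.907 = 13414
Net migration: Group 1 + 230 → 4897; Group 2 − 210 → 6735
→ [4897, 6735, 2511, 13414]
Scenario B total after 2 periods: 27557
Difference B − A = 27557 − 26156 = 1401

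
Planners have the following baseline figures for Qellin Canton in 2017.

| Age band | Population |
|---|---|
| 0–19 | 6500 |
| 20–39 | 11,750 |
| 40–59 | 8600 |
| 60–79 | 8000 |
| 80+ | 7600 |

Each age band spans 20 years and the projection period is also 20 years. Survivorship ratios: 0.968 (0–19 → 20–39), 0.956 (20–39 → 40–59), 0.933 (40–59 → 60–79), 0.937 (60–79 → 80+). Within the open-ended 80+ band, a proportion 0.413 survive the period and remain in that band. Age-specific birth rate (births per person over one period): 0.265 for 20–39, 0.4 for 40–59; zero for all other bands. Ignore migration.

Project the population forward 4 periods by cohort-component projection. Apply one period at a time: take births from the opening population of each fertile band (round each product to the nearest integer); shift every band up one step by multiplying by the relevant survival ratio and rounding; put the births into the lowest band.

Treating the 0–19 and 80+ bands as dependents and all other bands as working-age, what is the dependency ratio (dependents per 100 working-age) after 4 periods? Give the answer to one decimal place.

100.2

Numbering the groups 1..5 from youngest to oldest:
Period 1.
Births: 11750 × 0.265 = 3114 ; 8600 × 0.4 = 3440 ⇒ total 6554
Group 2: 6500 × 0.968 = 6292
Group 3: 11750 × 0.956 = 11233
Group 4: 8600 × 0.933 = 8024
Group 5: 8000 × 0.937 + 7600 × 0.413 = 7496 + 3139 = 10635
End of period: [6554, 6292, 11233, 8024, 10635]
Period 2.
Births: 6292 × 0.265 = 1667 ; 11233 × 0.4 = 4493 ⇒ total 6160
Group 2: 6554 × 0.968 = 6344
Group 3: 6292 × 0.956 = 6015
Group 4: 11233 × 0.933 = 10480
Group 5: 8024 × 0.937 + 10635 × 0.413 = 7518 + 4392 = 11910
End of period: [6160, 6344, 6015, 10480, 11910]
Period 3.
Births: 6344 × 0.265 = 1681 ; 6015 × 0.4 = 2406 ⇒ total 4087
Group 2: 6160 × 0.968 = 5963
Group 3: 6344 × 0.956 = 6065
Group 4: 6015 × 0.933 = 5612
Group 5: 10480 × 0.937 + 11910 × 0.413 = 9820 + 4919 = 14739
End of period: [4087, 5963, 6065, 5612, 14739]
Period 4.
Births: 5963 × 0.265 = 1580 ; 6065 × 0.4 = 2426 ⇒ total 4006
Group 2: 4087 × 0.968 = 3956
Group 3: 5963 × 0.956 = 5701
Group 4: 6065 × 0.933 = 5659
Group 5: 5612 × 0.937 + 14739 × 0.413 = 5258 + 6087 = 11345
End of period: [4006, 3956, 5701, 5659, 11345]
Dependents (band 0–19 + band 80+) = 4006 + 11345 = 15351; working-age = 15316; ratio = 15351/15316 × 100 = 100.2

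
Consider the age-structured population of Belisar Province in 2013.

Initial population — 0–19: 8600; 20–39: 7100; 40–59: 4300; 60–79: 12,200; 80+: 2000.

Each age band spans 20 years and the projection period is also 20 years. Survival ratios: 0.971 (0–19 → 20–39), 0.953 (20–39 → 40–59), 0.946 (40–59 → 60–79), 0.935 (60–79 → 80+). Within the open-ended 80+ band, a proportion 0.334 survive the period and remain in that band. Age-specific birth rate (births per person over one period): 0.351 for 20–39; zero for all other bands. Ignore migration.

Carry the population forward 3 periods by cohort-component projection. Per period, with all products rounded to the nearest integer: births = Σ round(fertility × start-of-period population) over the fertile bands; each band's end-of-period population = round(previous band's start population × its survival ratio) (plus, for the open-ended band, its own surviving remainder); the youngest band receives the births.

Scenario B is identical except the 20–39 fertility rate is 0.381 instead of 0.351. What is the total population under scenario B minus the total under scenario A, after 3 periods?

Call the groups 1 to 5, youngest first.
— Period 1 —
Births: 7100 × 0.351 = 2492
Group 2: 8600 × 0.971 = 8351
Group 3: 7100 × 0.953 = 6766
Group 4: 4300 × 0.946 = 4068
Group 5: 12200 × 0.935 + 2000 × 0.334 = 11407 + 668 = 12075
Giving 2492 / 8351 / 6766 / 4068 / 12075.
— Period 2 —
Births: 8351 × 0.351 = 2931
Group 2: 2492 × 0.971 = 2420
Group 3: 8351 × 0.953 = 7959
Group 4: 6766 × 0.946 = 6401
Group 5: 4068 × 0.935 + 12075 × 0.334 = 3804 + 4033 = 7837
Giving 2931 / 2420 / 7959 / 6401 / 7837.
— Period 3 —
Births: 2420 × 0.351 = 849
Group 2: 2931 × 0.971 = 2846
Group 3: 2420 × 0.953 = 2306
Group 4: 7959 × 0.946 = 7529
Group 5: 6401 × 0.935 + 7837 × 0.334 = 5985 + 2618 = 8603
Giving 849 / 2846 / 2306 / 7529 / 8603.
Scenario A total after 3 periods: 22133
Scenario B projection —
— Period 1 —
Births: 7100 × 0.381 = 2705
Group 2: 8600 × 0.971 = 8351
Group 3: 7100 × 0.953 = 6766
Group 4: 4300 × 0.946 = 4068
Group 5: 12200 × 0.935 + 2000 × 0.334 = 11407 + 668 = 12075
Giving 2705 / 8351 / 6766 / 4068 / 12075.
— Period 2 —
Births: 8351 × 0.381 = 3182
Group 2: 2705 × 0.971 = 2627
Group 3: 8351 × 0.953 = 7959
Group 4: 6766 × 0.946 = 6401
Group 5: 4068 × 0.935 + 12075 × 0.334 = 3804 + 4033 = 7837
Giving 3182 / 2627 / 7959 / 6401 / 7837.
— Period 3 —
Births: 2627 × 0.381 = 1001
Group 2: 3182 × 0.971 = 3090
Group 3: 2627 × 0.953 = 2504
Group 4: 7959 × 0.946 = 7529
Group 5: 6401 × 0.935 + 7837 × 0.334 = 5985 + 2618 = 8603
Giving 1001 / 3090 / 2504 / 7529 / 8603.
Scenario B total after 3 periods: 22727
Difference B − A = 22727 − 22133 = 594

594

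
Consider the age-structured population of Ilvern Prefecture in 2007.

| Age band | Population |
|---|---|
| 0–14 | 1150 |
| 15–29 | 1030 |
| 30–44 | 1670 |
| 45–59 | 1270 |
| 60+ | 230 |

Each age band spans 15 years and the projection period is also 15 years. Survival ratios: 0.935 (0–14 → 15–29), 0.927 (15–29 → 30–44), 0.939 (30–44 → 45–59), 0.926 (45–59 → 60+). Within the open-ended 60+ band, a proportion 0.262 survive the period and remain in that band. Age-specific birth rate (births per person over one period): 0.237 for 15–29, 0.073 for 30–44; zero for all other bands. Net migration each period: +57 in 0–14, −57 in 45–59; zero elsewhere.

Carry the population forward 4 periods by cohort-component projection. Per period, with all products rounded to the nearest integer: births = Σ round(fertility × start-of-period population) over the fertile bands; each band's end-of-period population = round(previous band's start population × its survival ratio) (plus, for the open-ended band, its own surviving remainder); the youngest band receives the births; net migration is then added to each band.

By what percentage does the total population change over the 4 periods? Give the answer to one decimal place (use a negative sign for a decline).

-60.1

(Bands numbered youngest = 1 to oldest = 5.)
Period 1.
Births: 1030 * 0.237 = 244  |  1670 * 0.073 = 122 → total 366
Band 2: 1150 * 0.935 = 1075
Band 3: 1030 * 0.927 = 955
Band 4: 1670 * 0.939 = 1568
Band 5: 1270 * 0.926 + 230 * 0.262 = 1176 + 60 = 1236
Net migration: Band 1 + 57 → 423; Band 4 − 57 → 1511
End of period: [423, 1075, 955, 1511, 1236]
Period 2.
Births: 1075 * 0.237 = 255  |  955 * 0.073 = 70 → total 325
Band 2: 423 * 0.935 = 396
Band 3: 1075 * 0.927 = 997
Band 4: 955 * 0.939 = 897
Band 5: 1511 * 0.926 + 1236 * 0.262 = 1399 + 324 = 1723
Net migration: Band 1 + 57 → 382; Band 4 − 57 → 840
End of period: [382, 396, 997, 840, 1723]
Period 3.
Births: 396 * 0.237 = 94  |  997 * 0.073 = 73 → total 167
Band 2: 382 * 0.935 = 357
Band 3: 396 * 0.927 = 367
Band 4: 997 * 0.939 = 936
Band 5: 840 * 0.926 + 1723 * 0.262 = 778 + 451 = 1229
Net migration: Band 1 + 57 → 224; Band 4 − 57 → 879
End of period: [224, 357, 367, 879, 1229]
Period 4.
Births: 357 * 0.237 = 85  |  367 * 0.073 = 27 → total 112
Band 2: 224 * 0.935 = 209
Band 3: 357 * 0.927 = 331
Band 4: 367 * 0.939 = 345
Band 5: 879 * 0.926 + 1229 * 0.262 = 814 + 322 = 1136
Net migration: Band 1 + 57 → 169; Band 4 − 57 → 288
End of period: [169, 209, 331, 288, 1136]
Total: 5350 → 2133; change = -3217; percentage change = -60.1%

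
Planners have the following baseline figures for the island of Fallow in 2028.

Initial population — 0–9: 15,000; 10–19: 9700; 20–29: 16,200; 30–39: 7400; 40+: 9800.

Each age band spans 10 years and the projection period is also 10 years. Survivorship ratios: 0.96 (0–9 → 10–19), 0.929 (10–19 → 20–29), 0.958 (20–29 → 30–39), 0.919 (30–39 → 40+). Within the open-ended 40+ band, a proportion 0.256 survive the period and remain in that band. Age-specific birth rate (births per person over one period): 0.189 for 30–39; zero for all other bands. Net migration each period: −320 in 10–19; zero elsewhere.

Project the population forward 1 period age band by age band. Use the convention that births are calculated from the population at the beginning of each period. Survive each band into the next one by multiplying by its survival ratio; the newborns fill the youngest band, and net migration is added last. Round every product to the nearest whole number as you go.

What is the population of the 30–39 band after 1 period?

15520

Numbering the groups 1..5 from youngest to oldest:
After projecting period 1:
Births: 7400 * 0.189 = 1399
Group 2: 15000 * 0.96 = 14400
Group 3: 9700 * 0.929 = 9011
Group 4: 16200 * 0.958 = 15520
Group 5: 7400 * 0.919 + 9800 * 0.256 = 6801 + 2509 = 9310
Net migration: Group 2 − 320 → 14080
→ [1399, 14080, 9011, 15520, 9310]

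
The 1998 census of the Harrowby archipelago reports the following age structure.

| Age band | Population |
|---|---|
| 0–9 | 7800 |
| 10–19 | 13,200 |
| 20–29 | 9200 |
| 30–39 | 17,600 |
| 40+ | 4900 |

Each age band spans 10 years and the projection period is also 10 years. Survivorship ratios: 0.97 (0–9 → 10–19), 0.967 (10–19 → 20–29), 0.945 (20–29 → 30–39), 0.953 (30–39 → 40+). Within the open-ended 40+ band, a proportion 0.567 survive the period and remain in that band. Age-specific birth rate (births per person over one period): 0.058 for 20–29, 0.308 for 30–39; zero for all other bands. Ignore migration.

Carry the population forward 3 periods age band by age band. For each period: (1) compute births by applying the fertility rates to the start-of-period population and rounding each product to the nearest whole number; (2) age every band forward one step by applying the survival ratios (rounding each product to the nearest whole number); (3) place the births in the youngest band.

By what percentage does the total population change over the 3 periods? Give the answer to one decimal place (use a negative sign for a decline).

(Bands numbered youngest = 1 to oldest = 5.)
Period 1:
Births: 9200 × 0.058 = 534 ; 17600 × 0.308 = 5421 → 5955
Band 2: 7800 × 0.97 = 7566
Band 3: 13200 × 0.967 = 12764
Band 4: 9200 × 0.945 = 8694
Band 5: 17600 × 0.953 + 4900 × 0.567 = 16773 + 2778 = 19551
Giving 5955 / 7566 / 12764 / 8694 / 19551.
Period 2:
Births: 12764 × 0.058 = 740 ; 8694 × 0.308 = 2678 → 3418
Band 2: 5955 × 0.97 = 5776
Band 3: 7566 × 0.967 = 7316
Band 4: 12764 × 0.945 = 12062
Band 5: 8694 × 0.953 + 19551 × 0.567 = 8285 + 11085 = 19370
Giving 3418 / 5776 / 7316 / 12062 / 19370.
Period 3:
Births: 7316 × 0.058 = 424 ; 12062 × 0.308 = 3715 → 4139
Band 2: 3418 × 0.97 = 3315
Band 3: 5776 × 0.967 = 5585
Band 4: 7316 × 0.945 = 6914
Band 5: 12062 × 0.953 + 19370 × 0.567 = 11495 + 10983 = 22478
Giving 4139 / 3315 / 5585 / 6914 / 22478.
Total: 52700 → 42431; change = -10269; percentage change = -19.5%

-19.5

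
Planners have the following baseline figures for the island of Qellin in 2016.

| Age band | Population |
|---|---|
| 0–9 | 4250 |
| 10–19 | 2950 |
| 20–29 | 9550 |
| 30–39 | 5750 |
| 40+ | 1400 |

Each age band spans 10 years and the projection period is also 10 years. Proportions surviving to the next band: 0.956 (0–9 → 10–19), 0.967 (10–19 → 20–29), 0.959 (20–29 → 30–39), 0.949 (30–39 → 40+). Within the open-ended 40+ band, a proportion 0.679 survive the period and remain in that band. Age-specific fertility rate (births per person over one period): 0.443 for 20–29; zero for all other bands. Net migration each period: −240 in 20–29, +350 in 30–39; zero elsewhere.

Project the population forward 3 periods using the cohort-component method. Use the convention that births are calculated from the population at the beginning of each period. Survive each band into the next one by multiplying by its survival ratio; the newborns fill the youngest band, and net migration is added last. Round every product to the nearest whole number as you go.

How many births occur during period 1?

4231

Period 1:
Births: 9550 * 0.443 = 4231
10–19: 4250 * 0.956 = 4063
20–29: 2950 * 0.967 = 2853
30–39: 9550 * 0.959 = 9158
40+: 5750 * 0.949 + 1400 * 0.679 = 5457 + 951 = 6408
Net migration: 20–29 − 240 → 2613; 30–39 + 350 → 9508
Population now: 0–9=4231, 10–19=4063, 20–29=2613, 30–39=9508, 40+=6408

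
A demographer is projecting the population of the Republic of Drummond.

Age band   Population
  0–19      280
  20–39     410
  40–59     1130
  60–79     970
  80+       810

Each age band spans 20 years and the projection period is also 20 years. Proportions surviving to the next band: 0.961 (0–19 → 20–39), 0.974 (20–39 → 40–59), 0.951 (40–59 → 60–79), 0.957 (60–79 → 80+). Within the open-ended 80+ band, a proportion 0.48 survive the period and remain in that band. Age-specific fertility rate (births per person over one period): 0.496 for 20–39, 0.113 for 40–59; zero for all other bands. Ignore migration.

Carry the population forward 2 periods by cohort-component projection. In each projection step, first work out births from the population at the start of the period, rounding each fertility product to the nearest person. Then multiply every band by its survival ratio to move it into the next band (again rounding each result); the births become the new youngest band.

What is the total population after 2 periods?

[period 1]
Births: 410 × 0.496 = 203 ; 1130 × 0.113 = 128 → 331
20–39: 280 × 0.961 = 269
40–59: 410 × 0.974 = 399
60–79: 1130 × 0.951 = 1075
80+: 970 × 0.957 + 810 × 0.48 = 928 + 389 = 1317
→ [331, 269, 399, 1075, 1317]
[period 2]
Births: 269 × 0.496 = 133 ; 399 × 0.113 = 45 → 178
20–39: 331 × 0.961 = 318
40–59: 269 × 0.974 = 262
60–79: 399 × 0.951 = 379
80+: 1075 × 0.957 + 1317 × 0.48 = 1029 + 632 = 1661
→ [178, 318, 262, 379, 1661]
Total after period 2: 178 + 318 + 262 + 379 + 1661 = 2798

2798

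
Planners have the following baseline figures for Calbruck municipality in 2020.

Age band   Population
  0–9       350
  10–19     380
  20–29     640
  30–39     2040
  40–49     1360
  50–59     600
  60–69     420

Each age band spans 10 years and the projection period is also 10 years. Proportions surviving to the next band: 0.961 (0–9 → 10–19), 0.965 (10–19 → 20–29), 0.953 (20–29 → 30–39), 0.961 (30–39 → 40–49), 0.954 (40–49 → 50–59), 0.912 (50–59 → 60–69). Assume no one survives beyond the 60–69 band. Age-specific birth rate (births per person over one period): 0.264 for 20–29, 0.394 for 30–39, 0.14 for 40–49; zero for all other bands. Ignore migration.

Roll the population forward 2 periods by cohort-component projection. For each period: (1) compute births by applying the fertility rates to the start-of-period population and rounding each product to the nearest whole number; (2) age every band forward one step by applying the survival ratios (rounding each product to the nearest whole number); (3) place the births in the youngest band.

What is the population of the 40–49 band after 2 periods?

After projecting period 1:
Births: 640 × 0.264 = 169, 2040 × 0.394 = 804, 1360 × 0.14 = 190 — total 1163
10–19: 350 × 0.961 = 336
20–29: 380 × 0.965 = 367
30–39: 640 × 0.953 = 610
40–49: 2040 × 0.961 = 1960
50–59: 1360 × 0.954 = 1297
60–69: 600 × 0.912 = 547
End of period: [1163, 336, 367, 610, 1960, 1297, 547]
After projecting period 2:
Births: 367 × 0.264 = 97, 610 × 0.394 = 240, 1960 × 0.14 = 274 — total 611
10–19: 1163 × 0.961 = 1118
20–29: 336 × 0.965 = 324
30–39: 367 × 0.953 = 350
40–49: 610 × 0.961 = 586
50–59: 1960 × 0.954 = 1870
60–69: 1297 × 0.912 = 1183
End of period: [611, 1118, 324, 350, 586, 1870, 1183]

586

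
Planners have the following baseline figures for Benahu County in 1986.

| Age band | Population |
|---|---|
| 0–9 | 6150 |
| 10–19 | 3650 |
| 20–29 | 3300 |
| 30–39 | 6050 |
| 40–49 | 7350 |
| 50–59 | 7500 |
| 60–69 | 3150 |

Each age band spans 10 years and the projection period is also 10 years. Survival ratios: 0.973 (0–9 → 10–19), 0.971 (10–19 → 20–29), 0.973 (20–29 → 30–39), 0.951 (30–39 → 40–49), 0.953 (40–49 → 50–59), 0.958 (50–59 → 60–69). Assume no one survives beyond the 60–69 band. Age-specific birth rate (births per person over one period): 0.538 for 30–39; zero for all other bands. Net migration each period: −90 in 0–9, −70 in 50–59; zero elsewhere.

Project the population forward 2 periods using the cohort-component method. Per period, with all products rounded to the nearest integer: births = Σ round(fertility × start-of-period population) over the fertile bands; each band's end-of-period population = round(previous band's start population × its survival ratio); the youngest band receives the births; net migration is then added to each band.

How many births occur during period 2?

1728

Let group 1 be 0–9 through group 7 = 60–69.
After projecting period 1:
Births: 6050 × 0.538 = 3255
Group 2: 6150 × 0.973 = 5984
Group 3: 3650 × 0.971 = 3544
Group 4: 3300 × 0.973 = 3211
Group 5: 6050 × 0.951 = 5754
Group 6: 7350 × 0.953 = 7005
Group 7: 7500 × 0.958 = 7185
Net migration: Group 1 − 90 → 3165; Group 6 − 70 → 6935
Population now: 0–9=3165, 10–19=5984, 20–29=3544, 30–39=3211, 40–49=5754, 50–59=6935, 60–69=7185
After projecting period 2:
Births: 3211 × 0.538 = 1728
Group 2: 3165 × 0.973 = 3080
Group 3: 5984 × 0.971 = 5810
Group 4: 3544 × 0.973 = 3448
Group 5: 3211 × 0.951 = 3054
Group 6: 5754 × 0.953 = 5484
Group 7: 6935 × 0.958 = 6644
Net migration: Group 1 − 90 → 1638; Group 6 − 70 → 5414
Population now: 0–9=1638, 10–19=3080, 20–29=5810, 30–39=3448, 40–49=3054, 50–59=5414, 60–69=6644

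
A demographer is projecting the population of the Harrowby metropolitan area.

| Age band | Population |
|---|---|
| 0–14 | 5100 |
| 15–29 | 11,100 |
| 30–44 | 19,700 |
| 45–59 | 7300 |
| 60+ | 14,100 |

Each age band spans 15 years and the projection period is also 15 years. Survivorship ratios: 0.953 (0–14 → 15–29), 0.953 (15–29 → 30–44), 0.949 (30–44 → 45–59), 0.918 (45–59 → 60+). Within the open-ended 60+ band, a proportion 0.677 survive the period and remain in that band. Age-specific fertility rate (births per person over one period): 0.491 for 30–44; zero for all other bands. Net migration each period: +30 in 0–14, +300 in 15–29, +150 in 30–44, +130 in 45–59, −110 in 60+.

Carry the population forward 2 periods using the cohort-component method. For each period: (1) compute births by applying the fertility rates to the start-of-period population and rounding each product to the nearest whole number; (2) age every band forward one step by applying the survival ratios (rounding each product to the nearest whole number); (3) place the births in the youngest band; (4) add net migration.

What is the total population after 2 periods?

58318

Numbering the bands 1..5 from youngest to oldest:
— Period 1 —
Births: 19700 * 0.491 = 9673
Band 2: 5100 * 0.953 = 4860
Band 3: 11100 * 0.953 = 10578
Band 4: 19700 * 0.949 = 18695
Band 5: 7300 * 0.918 + 14100 * 0.677 = 6701 + 9546 = 16247
Net migration: Band 1 + 30 → 9703; Band 2 + 300 → 5160; Band 3 + 150 → 10728; Band 4 + 130 → 18825; Band 5 − 110 → 16137
Giving 9703 / 5160 / 10728 / 18825 / 16137.
— Period 2 —
Births: 10728 * 0.491 = 5267
Band 2: 9703 * 0.953 = 9247
Band 3: 5160 * 0.953 = 4917
Band 4: 10728 * 0.949 = 10181
Band 5: 18825 * 0.918 + 16137 * 0.677 = 17281 + 10925 = 28206
Net migration: Band 1 + 30 → 5297; Band 2 + 300 → 9547; Band 3 + 150 → 5067; Band 4 + 130 → 10311; Band 5 − 110 → 28096
Giving 5297 / 9547 / 5067 / 10311 / 28096.
Total after period 2: 5297 + 9547 + 5067 + 10311 + 28096 = 58318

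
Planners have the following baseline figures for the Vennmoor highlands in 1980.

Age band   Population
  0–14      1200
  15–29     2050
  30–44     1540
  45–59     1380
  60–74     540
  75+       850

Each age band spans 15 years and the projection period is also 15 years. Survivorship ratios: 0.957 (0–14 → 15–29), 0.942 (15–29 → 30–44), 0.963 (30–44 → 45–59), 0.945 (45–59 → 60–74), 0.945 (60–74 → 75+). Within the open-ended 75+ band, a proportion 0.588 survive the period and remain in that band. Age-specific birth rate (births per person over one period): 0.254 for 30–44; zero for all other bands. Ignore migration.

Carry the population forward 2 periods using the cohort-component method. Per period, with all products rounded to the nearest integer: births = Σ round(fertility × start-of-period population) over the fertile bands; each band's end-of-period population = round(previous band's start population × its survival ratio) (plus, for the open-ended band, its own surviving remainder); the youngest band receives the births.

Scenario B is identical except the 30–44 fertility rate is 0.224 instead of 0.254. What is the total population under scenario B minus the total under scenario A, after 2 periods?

-101

Period 1.
Births: 1540 * 0.254 = 391
15–29: 1200 * 0.957 = 1148
30–44: 2050 * 0.942 = 1931
45–59: 1540 * 0.963 = 1483
60–74: 1380 * 0.945 = 1304
75+: 540 * 0.945 + 850 * 0.588 = 510 + 500 = 1010
End of period: [391, 1148, 1931, 1483, 1304, 1010]
Period 2.
Births: 1931 * 0.254 = 490
15–29: 391 * 0.957 = 374
30–44: 1148 * 0.942 = 1081
45–59: 1931 * 0.963 = 1860
60–74: 1483 * 0.945 = 1401
75+: 1304 * 0.945 + 1010 * 0.588 = 1232 + 594 = 1826
End of period: [490, 374, 1081, 1860, 1401, 1826]
Scenario A total after 2 periods: 7032
Scenario B projection —
Period 1.
Births: 1540 * 0.224 = 345
15–29: 1200 * 0.957 = 1148
30–44: 2050 * 0.942 = 1931
45–59: 1540 * 0.963 = 1483
60–74: 1380 * 0.945 = 1304
75+: 540 * 0.945 + 850 * 0.588 = 510 + 500 = 1010
End of period: [345, 1148, 1931, 1483, 1304, 1010]
Period 2.
Births: 1931 * 0.224 = 433
15–29: 345 * 0.957 = 330
30–44: 1148 * 0.942 = 1081
45–59: 1931 * 0.963 = 1860
60–74: 1483 * 0.945 = 1401
75+: 1304 * 0.945 + 1010 * 0.588 = 1232 + 594 = 1826
End of period: [433, 330, 1081, 1860, 1401, 1826]
Scenario B total after 2 periods: 6931
Difference B − A = 6931 − 7032 = -101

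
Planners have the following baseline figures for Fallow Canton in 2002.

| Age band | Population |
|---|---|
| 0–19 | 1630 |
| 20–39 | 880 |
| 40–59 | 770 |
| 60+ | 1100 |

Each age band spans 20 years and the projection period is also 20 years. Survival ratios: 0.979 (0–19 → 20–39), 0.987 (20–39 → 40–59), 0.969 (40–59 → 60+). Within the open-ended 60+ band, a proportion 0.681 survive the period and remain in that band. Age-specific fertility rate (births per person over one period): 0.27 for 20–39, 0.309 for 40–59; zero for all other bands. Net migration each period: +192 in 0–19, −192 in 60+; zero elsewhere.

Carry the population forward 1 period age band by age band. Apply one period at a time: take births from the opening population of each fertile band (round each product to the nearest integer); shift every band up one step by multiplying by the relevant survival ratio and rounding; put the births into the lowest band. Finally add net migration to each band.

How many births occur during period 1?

(Bands numbered youngest = 1 to oldest = 4.)
Period 1.
Births: 880 × 0.27 = 238, 770 × 0.309 = 238 — total 476
Band 2: 1630 × 0.979 = 1596
Band 3: 880 × 0.987 = 869
Band 4: 770 × 0.969 + 1100 × 0.681 = 746 + 749 = 1495
Net migration: Band 1 + 192 → 668; Band 4 − 192 → 1303
End of period: [668, 1596, 869, 1303]

476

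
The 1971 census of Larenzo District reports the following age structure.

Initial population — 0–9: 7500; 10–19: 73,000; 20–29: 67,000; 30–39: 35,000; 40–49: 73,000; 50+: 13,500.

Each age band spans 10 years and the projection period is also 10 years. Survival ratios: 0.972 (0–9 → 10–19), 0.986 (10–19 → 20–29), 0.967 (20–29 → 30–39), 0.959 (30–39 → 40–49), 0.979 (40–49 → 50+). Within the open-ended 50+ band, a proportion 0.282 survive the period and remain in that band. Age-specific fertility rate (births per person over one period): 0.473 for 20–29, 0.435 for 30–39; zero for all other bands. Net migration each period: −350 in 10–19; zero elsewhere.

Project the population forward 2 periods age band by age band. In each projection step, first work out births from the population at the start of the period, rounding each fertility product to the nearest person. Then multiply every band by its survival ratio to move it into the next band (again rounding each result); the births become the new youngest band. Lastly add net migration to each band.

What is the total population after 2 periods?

(Groups numbered youngest = 1 to oldest = 6.)
— Period 1 —
Births: 67000 × 0.473 = 31691 ; 35000 × 0.435 = 15225 ⇒ total 46916
Group 2: 7500 × 0.972 = 7290
Group 3: 73000 × 0.986 = 71978
Group 4: 67000 × 0.967 = 64789
Group 5: 35000 × 0.959 = 33565
Group 6: 73000 × 0.979 + 13500 × 0.282 = 71467 + 3807 = 75274
Net migration: Group 2 − 350 → 6940
→ [46916, 6940, 71978, 64789, 33565, 75274]
— Period 2 —
Births: 71978 × 0.473 = 34046 ; 64789 × 0.435 = 28183 ⇒ total 62229
Group 2: 46916 × 0.972 = 45602
Group 3: 6940 × 0.986 = 6843
Group 4: 71978 × 0.967 = 69603
Group 5: 64789 × 0.959 = 62133
Group 6: 33565 × 0.979 + 75274 × 0.282 = 32860 + 21227 = 54087
Net migration: Group 2 − 350 → 45252
→ [62229, 45252, 6843, 69603, 62133, 54087]
Total after period 2: 62229 + 45252 + 6843 + 69603 + 62133 + 54087 = 300147

300147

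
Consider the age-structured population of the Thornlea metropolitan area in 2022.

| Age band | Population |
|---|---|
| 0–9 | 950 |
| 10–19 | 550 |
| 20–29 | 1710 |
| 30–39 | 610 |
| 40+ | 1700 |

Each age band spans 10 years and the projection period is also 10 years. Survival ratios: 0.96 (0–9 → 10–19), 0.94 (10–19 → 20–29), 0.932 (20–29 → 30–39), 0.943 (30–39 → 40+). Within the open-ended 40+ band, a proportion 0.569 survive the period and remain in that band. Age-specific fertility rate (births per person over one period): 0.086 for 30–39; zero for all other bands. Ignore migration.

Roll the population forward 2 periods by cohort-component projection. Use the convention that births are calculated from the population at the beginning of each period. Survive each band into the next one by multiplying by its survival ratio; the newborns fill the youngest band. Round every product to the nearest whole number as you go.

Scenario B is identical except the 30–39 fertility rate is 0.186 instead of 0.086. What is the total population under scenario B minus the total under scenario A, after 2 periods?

Let band 1 be 0–9 through band 5 = 40+.
Period 1:
Births: 610 * 0.086 = 52
Band 2: 950 * 0.96 = 912
Band 3: 550 * 0.94 = 517
Band 4: 1710 * 0.932 = 1594
Band 5: 610 * 0.943 + 1700 * 0.569 = 575 + 967 = 1542
→ [52, 912, 517, 1594, 1542]
Period 2:
Births: 1594 * 0.086 = 137
Band 2: 52 * 0.96 = 50
Band 3: 912 * 0.94 = 857
Band 4: 517 * 0.932 = 482
Band 5: 1594 * 0.943 + 1542 * 0.569 = 1503 + 877 = 2380
→ [137, 50, 857, 482, 2380]
Scenario A total after 2 periods: 3906
Scenario B projection —
Period 1:
Births: 610 * 0.186 = 113
Band 2: 950 * 0.96 = 912
Band 3: 550 * 0.94 = 517
Band 4: 1710 * 0.932 = 1594
Band 5: 610 * 0.943 + 1700 * 0.569 = 575 + 967 = 1542
→ [113, 912, 517, 1594, 1542]
Period 2:
Births: 1594 * 0.186 = 296
Band 2: 113 * 0.96 = 108
Band 3: 912 * 0.94 = 857
Band 4: 517 * 0.932 = 482
Band 5: 1594 * 0.943 + 1542 * 0.569 = 1503 + 877 = 2380
→ [296, 108, 857, 482, 2380]
Scenario B total after 2 periods: 4123
Difference B − A = 4123 − 3906 = 217

217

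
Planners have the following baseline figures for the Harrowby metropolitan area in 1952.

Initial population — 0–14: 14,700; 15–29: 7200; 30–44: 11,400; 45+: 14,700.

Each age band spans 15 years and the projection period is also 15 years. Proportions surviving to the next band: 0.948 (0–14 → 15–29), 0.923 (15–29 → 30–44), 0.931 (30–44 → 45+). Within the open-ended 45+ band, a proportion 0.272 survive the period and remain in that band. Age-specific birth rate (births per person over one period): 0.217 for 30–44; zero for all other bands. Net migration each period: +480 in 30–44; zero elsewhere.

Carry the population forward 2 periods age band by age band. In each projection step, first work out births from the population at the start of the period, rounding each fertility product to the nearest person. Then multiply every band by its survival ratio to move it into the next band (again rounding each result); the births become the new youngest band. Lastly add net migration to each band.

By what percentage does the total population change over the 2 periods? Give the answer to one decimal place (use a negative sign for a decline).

Let band 1 be 0–14 through band 4 = 45+.
Period 1:
Births: 11400 * 0.217 = 2474
Band 2: 14700 * 0.948 = 13936
Band 3: 7200 * 0.923 = 6646
Band 4: 11400 * 0.931 + 14700 * 0.272 = 10613 + 3998 = 14611
Net migration: Band 3 + 480 → 7126
Giving 2474 / 13936 / 7126 / 14611.
Period 2:
Births: 7126 * 0.217 = 1546
Band 2: 2474 * 0.948 = 2345
Band 3: 13936 * 0.923 = 12863
Band 4: 7126 * 0.931 + 14611 * 0.272 = 6634 + 3974 = 10608
Net migration: Band 3 + 480 → 13343
Giving 1546 / 2345 / 13343 / 10608.
Total: 48000 → 27842; change = -20158; percentage change = -42.0%

-42.0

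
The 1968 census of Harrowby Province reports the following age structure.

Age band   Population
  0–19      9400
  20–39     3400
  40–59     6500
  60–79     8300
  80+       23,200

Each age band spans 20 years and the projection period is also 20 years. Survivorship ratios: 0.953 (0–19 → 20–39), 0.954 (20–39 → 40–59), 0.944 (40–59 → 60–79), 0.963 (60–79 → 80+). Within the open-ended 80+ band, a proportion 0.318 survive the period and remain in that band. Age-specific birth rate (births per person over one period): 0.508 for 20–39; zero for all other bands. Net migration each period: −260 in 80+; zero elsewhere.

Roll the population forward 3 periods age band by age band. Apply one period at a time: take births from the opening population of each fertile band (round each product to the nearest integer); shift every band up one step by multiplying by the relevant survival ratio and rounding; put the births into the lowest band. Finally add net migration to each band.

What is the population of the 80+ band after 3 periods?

After projecting period 1:
Births: 3400 × 0.508 = 1727
20–39: 9400 × 0.953 = 8958
40–59: 3400 × 0.954 = 3244
60–79: 6500 × 0.944 = 6136
80+: 8300 × 0.963 + 23200 × 0.318 = 7993 + 7378 = 15371
Net migration: 80+ − 260 → 15111
Giving 1727 / 8958 / 3244 / 6136 / 15111.
After projecting period 2:
Births: 8958 × 0.508 = 4551
20–39: 1727 × 0.953 = 1646
40–59: 8958 × 0.954 = 8546
60–79: 3244 × 0.944 = 3062
80+: 6136 × 0.963 + 15111 × 0.318 = 5909 + 4805 = 10714
Net migration: 80+ − 260 → 10454
Giving 4551 / 1646 / 8546 / 3062 / 10454.
After projecting period 3:
Births: 1646 × 0.508 = 836
20–39: 4551 × 0.953 = 4337
40–59: 1646 × 0.954 = 1570
60–79: 8546 × 0.944 = 8067
80+: 3062 × 0.963 + 10454 × 0.318 = 2949 + 3324 = 6273
Net migration: 80+ − 260 → 6013
Giving 836 / 4337 / 1570 / 8067 / 6013.

6013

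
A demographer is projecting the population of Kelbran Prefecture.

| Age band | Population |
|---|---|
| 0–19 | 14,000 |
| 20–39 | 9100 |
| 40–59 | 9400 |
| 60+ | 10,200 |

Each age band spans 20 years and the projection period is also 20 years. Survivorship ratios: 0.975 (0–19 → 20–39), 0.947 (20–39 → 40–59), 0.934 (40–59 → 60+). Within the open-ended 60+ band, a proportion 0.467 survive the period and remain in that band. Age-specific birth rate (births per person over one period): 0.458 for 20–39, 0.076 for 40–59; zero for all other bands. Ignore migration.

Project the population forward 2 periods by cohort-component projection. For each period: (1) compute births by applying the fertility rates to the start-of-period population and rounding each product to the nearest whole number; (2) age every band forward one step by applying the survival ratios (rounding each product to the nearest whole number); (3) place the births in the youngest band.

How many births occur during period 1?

4882

Numbering the groups 1..4 from youngest to oldest:
Period 1.
Births: 9100 × 0.458 = 4168 ; 9400 × 0.076 = 714 → 4882
Group 2: 14000 × 0.975 = 13650
Group 3: 9100 × 0.947 = 8618
Group 4: 9400 × 0.934 + 10200 × 0.467 = 8780 + 4763 = 13543
→ [4882, 13650, 8618, 13543]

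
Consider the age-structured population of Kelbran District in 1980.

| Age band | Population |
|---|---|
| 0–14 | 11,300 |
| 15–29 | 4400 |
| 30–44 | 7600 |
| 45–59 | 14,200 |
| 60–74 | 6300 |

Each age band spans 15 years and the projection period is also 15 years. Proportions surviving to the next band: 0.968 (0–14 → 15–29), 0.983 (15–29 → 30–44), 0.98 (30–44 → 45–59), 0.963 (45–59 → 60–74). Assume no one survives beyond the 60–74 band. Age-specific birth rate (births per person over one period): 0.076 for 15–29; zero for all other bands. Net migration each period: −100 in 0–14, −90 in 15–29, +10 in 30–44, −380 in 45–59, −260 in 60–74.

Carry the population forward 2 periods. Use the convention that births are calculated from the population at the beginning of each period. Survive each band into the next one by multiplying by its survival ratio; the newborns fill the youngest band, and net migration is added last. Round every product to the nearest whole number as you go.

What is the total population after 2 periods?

21949

After projecting period 1:
Births: 4400 * 0.076 = 334
15–29: 11300 * 0.968 = 10938
30–44: 4400 * 0.983 = 4325
45–59: 7600 * 0.98 = 7448
60–74: 14200 * 0.963 = 13675
Net migration: 0–14 − 100 → 234; 15–29 − 90 → 10848; 30–44 + 10 → 4335; 45–59 − 380 → 7068; 60–74 − 260 → 13415
Population now: 0–14=234, 15–29=10848, 30–44=4335, 45–59=7068, 60–74=13415
After projecting period 2:
Births: 10848 * 0.076 = 824
15–29: 234 * 0.968 = 227
30–44: 10848 * 0.983 = 10664
45–59: 4335 * 0.98 = 4248
60–74: 7068 * 0.963 = 6806
Net migration: 0–14 − 100 → 724; 15–29 − 90 → 137; 30–44 + 10 → 10674; 45–59 − 380 → 3868; 60–74 − 260 → 6546
Population now: 0–14=724, 15–29=137, 30–44=10674, 45–59=3868, 60–74=6546
Total after period 2: 724 + 137 + 10674 + 3868 + 6546 = 21949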